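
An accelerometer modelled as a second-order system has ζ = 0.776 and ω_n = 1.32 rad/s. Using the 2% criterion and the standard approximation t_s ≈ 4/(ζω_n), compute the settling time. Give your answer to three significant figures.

t_s ≈ 3.91 s

t_s ≈ 4/(ζω_n) = 4/(0.776 × 1.32) = 3.91 s.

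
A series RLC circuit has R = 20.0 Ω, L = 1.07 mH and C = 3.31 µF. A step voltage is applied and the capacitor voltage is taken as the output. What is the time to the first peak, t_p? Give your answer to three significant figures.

t_p ≈ 0.000225 s

For a series RLC circuit (capacitor voltage as output), ω_n = 1/√(LC) = 1/√(1.07 mH · 3.31 µF) = 16800 rad/s.
ζ = (R/2)·√(C/L) = (20.0/2)·√(3.31 µF/1.07 mH) = 0.556.
ω_d = 16800·√(1 − 0.556²) = 14000 rad/s. t_p = π/ω_d = 0.000225 s.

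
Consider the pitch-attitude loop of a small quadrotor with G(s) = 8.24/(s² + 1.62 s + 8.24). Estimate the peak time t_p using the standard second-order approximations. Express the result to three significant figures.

ω_n = √8.24 = 2.87 rad/s; ζ = 1.62/(2·2.87) = 0.282.
ω_d = ω_n√(1−ζ²) = 2.75 rad/s. Then t_p = π/ω_d = 1.14 s.

t_p ≈ 1.14 s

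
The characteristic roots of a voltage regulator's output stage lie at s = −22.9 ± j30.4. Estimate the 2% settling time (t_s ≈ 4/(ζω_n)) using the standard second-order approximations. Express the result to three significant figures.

For poles at −σ ± jω_d, ζω_n = σ = 22.9, so t_s ≈ 4/σ = 0.175 s.

t_s ≈ 0.175 s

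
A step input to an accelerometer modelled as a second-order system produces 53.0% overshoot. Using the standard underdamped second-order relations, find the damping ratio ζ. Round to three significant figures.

ζ ≈ 0.198

From %OS = 100·exp(−πζ/√(1−ζ²)), invert to get ζ = −ln(OS)/√(π² + ln²(OS)) with OS = 0.530.
−ln 0.530 = 0.6349, so ζ = 0.6349/√(π² + 0.4031) = 0.198.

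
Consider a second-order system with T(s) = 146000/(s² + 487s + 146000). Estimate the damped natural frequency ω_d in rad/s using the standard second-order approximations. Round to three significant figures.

ω_n = √146000 = 382 rad/s; ζ = 487/(2·382) = 0.637.
The damped frequency ω_d = ω_n√(1−ζ²) = 294 rad/s.

ω_d ≈ 294 rad/s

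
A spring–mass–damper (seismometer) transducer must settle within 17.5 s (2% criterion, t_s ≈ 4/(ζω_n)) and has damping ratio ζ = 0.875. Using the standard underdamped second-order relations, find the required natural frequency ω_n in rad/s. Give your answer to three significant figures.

ω_n ≈ 0.261 rad/s

Rearranging t_s ≈ 4/(ζω_n) gives ω_n = 4/(ζ·t_s) = 4/(0.875 × 17.5) = 0.261 rad/s.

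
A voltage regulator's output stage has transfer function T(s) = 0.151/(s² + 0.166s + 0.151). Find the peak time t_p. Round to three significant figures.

t_p ≈ 8.28 s

Comparing the denominator to s² + 2ζω_n s + ω_n²: ω_n = √0.151 = 0.389 rad/s, and 2ζω_n = 0.166 so ζ = 0.166/(2·0.389) = 0.214.
ω_d = 0.389·√(1 − 0.214²) = 0.380 rad/s. Then t_p = π/ω_d = 8.28 s.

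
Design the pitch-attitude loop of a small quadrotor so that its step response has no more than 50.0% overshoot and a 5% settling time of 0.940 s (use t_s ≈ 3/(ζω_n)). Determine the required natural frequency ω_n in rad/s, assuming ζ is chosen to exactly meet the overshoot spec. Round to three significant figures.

Inverting the overshoot relation: ζ = |ln 0.500|/√(π² + ln²0.500) = 0.215.
From t_s ≈ 3/(ζω_n): ω_n = 3/(ζ·t_s) = 3/(0.215·0.940) = 14.8 rad/s.

ω_n ≈ 14.8 rad/s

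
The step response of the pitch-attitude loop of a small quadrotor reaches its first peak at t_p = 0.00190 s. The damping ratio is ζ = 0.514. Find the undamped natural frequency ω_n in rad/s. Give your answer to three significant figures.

ω_n ≈ 1930 rad/s

Peak time t_p = π/ω_d, so ω_d = π/t_p = π/0.00190 = 1650 rad/s.
ω_n = ω_d/√(1−ζ²) = 1650/√0.736 = 1930 rad/s.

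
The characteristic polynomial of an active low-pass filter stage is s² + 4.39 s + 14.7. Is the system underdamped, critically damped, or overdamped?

underdamped

a² − 4b = 4.39² − 4·14.7 < 0 (complex roots); the system is underdamped.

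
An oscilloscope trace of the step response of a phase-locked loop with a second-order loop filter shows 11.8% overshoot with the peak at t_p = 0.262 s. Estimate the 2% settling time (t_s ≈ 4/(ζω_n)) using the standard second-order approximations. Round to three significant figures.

From the overshoot, ζ = −ln(OS)/√(π²+ln²(OS)) = 0.562.
From t_p = π/ω_d, ω_d = π/0.262 = 12.0 rad/s, so ω_n = ω_d/√(1−ζ²) = 14.5 rad/s.
t_s ≈ 4/(ζω_n) = 4/(0.562·14.5) = 0.490 s.

t_s ≈ 0.490 s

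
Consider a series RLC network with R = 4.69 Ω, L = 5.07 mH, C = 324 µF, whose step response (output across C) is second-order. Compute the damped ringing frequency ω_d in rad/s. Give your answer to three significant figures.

For a series RLC circuit (capacitor voltage as output), ω_n = 1/√(LC) = 1/√(5.07 mH · 324 µF) = 780 rad/s.
ζ = (R/2)·√(C/L) = (4.69/2)·√(324 µF/5.07 mH) = 0.593.
The damped frequency ω_d = ω_n√(1−ζ²) = 628 rad/s.

ω_d ≈ 628 rad/s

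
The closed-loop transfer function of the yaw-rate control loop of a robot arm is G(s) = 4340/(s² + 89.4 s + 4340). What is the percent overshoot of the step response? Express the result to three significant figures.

%OS ≈ 5.49%

ω_n = √4340 = 65.9 rad/s; ζ = 89.4/(2·65.9) = 0.679.
Overshoot: exp(−π·0.679/√(1−0.679²)) = 0.0549, i.e. 5.49%.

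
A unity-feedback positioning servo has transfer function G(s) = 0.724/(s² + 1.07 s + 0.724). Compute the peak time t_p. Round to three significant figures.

Matching coefficients with s² + 2ζω_n s + ω_n² gives ω_n² = 0.724 ⇒ ω_n = 0.851 rad/s, and ζ = 1.07/(2ω_n) = 0.629.
ω_d = 0.851·√(1 − 0.629²) = 0.662 rad/s. Then t_p = π/ω_d = 4.75 s.

t_p ≈ 4.75 s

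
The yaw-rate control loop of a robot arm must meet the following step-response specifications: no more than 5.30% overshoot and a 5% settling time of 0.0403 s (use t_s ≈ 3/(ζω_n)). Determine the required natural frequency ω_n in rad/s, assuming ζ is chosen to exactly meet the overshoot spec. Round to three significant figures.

From %OS = 100·exp(−πζ/√(1−ζ²)), invert to get ζ = −ln(OS)/√(π² + ln²(OS)) with OS = 0.0530.
−ln 0.0530 = 2.937, so ζ = 2.937/√(π² + 8.629) = 0.683.
From t_s ≈ 3/(ζω_n): ω_n = 3/(ζ·t_s) = 3/(0.683·0.0403) = 109 rad/s.

ω_n ≈ 109 rad/s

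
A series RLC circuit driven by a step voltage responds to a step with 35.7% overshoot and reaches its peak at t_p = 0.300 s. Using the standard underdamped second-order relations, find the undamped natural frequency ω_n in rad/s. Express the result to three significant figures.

ω_n ≈ 11.0 rad/s

ζ from %OS: ζ = |ln 0.357|/√(π²+ln²0.357) = 0.312.
From t_p = π/ω_d, ω_d = π/0.300 = 10.5 rad/s, so ω_n = ω_d/√(1−ζ²) = 11.0 rad/s.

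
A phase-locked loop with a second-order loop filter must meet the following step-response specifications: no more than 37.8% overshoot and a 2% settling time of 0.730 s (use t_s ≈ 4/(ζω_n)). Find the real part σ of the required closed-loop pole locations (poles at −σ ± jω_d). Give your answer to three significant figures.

The settling-time spec alone fixes σ = ζω_n = 4/t_s = 4/0.730 = 5.48.
(Overshoot then fixes ζ = 0.296 and hence ω_d = σ·√(1−ζ²)/ζ = 17.7 rad/s.)

σ ≈ 5.48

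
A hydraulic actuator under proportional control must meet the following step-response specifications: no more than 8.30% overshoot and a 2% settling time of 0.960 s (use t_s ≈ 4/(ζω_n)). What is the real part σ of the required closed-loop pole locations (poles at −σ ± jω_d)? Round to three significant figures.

σ ≈ 4.17

The settling-time spec alone fixes σ = ζω_n = 4/t_s = 4/0.960 = 4.17.
(Overshoot then fixes ζ = 0.621 and hence ω_d = σ·√(1−ζ²)/ζ = 5.26 rad/s.)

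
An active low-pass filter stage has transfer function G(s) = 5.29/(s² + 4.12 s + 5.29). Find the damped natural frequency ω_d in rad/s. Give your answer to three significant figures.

ω_d ≈ 1.02 rad/s

Matching coefficients with s² + 2ζω_n s + ω_n² gives ω_n² = 5.29 ⇒ ω_n = 2.30 rad/s, and ζ = 4.12/(2ω_n) = 0.896.
The damped frequency ω_d = ω_n√(1−ζ²) = 1.02 rad/s.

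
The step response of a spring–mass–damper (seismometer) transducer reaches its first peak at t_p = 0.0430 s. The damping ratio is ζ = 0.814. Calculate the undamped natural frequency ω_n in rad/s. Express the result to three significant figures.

Peak time t_p = π/ω_d, so ω_d = π/t_p = π/0.0430 = 73.1 rad/s.
ω_n = ω_d/√(1−ζ²) = 73.1/√0.337 = 126 rad/s.

ω_n ≈ 126 rad/s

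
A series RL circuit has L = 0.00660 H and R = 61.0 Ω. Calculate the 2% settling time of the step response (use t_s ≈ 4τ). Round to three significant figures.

t_s ≈ 0.000433 s

τ = L/R = 0.00660/61.0 = 0.000108 s.
t_s ≈ 4τ = 0.000433 s.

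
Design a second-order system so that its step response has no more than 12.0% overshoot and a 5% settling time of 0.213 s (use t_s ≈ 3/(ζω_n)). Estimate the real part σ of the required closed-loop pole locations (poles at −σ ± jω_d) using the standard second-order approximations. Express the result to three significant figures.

σ ≈ 14.1

The settling-time spec alone fixes σ = ζω_n = 3/t_s = 3/0.213 = 14.1.
(Overshoot then fixes ζ = 0.559 and hence ω_d = σ·√(1−ζ²)/ζ = 20.9 rad/s.)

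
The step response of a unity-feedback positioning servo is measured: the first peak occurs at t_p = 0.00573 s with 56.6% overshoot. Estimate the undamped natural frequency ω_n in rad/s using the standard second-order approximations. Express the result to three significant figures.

From the overshoot, ζ = −ln(OS)/√(π²+ln²(OS)) = 0.178.
From t_p = π/ω_d, ω_d = π/0.00573 = 548 rad/s, so ω_n = ω_d/√(1−ζ²) = 557 rad/s.

ω_n ≈ 557 rad/s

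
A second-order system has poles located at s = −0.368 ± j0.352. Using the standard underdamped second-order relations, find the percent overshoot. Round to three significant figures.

%OS ≈ 3.75%

The poles are at −σ ± jω_d with σ = 0.368 and ω_d = 0.352, so ω_n = √(σ²+ω_d²) = 0.509 rad/s and ζ = σ/ω_n = 0.723.
%OS = 100·exp(−πζ/√(1−ζ²)) = 3.75%.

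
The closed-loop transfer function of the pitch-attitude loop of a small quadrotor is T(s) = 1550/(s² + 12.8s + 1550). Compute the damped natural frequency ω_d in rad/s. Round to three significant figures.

ω_d ≈ 38.8 rad/s

Matching coefficients with s² + 2ζω_n s + ω_n² gives ω_n² = 1550 ⇒ ω_n = 39.4 rad/s, and ζ = 12.8/(2ω_n) = 0.163.
ω_d = ω_n√(1−ζ²) = 38.8 rad/s.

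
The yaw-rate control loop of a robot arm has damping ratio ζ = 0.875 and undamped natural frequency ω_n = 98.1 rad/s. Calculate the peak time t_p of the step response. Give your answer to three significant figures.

The damped frequency is ω_d = ω_n√(1−ζ²) = 98.1·√(1−0.766) = 47.5 rad/s.
Peak time t_p = π/ω_d = π/47.5 = 0.0661 s.

t_p ≈ 0.0661 s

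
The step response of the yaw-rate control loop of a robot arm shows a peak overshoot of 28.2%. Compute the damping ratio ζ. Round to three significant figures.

Inverting the overshoot relation: ζ = |ln 0.282|/√(π² + ln²0.282) = 0.374.

ζ ≈ 0.374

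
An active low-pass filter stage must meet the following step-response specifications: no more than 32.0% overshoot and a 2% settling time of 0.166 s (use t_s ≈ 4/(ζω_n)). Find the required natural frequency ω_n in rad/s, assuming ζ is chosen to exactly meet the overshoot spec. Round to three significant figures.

Inverting the overshoot relation: ζ = |ln 0.320|/√(π² + ln²0.320) = 0.341.
From t_s ≈ 4/(ζω_n): ω_n = 4/(ζ·t_s) = 4/(0.341·0.166) = 70.7 rad/s.

ω_n ≈ 70.7 rad/s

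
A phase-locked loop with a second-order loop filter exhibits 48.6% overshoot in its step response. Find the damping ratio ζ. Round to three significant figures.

ζ ≈ 0.224

Inverting the overshoot relation: ζ = |ln 0.486|/√(π² + ln²0.486) = 0.224.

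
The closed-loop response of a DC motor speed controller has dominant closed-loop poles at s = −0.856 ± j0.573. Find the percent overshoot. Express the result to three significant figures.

%OS ≈ 0.916%

|pole| = ω_n = √(0.856² + 0.573²) = 1.03 rad/s; ζ = cos θ = σ/ω_n = 0.831.
%OS = 100·exp(−πζ/√(1−ζ²)) = 0.916%.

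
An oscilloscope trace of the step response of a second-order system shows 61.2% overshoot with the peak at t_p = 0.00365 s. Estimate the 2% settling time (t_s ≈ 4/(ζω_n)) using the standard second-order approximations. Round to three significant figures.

The overshoot fixes ζ = −ln(OS)/√(π²+ln²(OS)) = 0.154.
t_p = π/ω_d ⇒ ω_d = 861 rad/s; then ω_n = ω_d/√(1−ζ²) = 871 rad/s.
t_s ≈ 4/(ζω_n) = 4/(0.154·871) = 0.0297 s.

t_s ≈ 0.0297 s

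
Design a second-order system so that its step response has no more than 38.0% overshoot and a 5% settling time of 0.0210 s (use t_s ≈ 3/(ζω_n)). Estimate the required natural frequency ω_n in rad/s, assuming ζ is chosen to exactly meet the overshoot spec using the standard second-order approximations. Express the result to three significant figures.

From %OS = 100·exp(−πζ/√(1−ζ²)), invert to get ζ = −ln(OS)/√(π² + ln²(OS)) with OS = 0.380.
−ln 0.380 = 0.9676, so ζ = 0.9676/√(π² + 0.9362) = 0.294.
Then ω_n = 3/(ζ t_s) = 3/(0.294 × 0.0210) = 485 rad/s.

ω_n ≈ 485 rad/s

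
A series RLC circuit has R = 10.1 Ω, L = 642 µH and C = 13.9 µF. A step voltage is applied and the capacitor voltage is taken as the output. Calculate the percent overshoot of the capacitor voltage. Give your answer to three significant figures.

For a series RLC circuit (capacitor voltage as output), ω_n = 1/√(LC) = 1/√(642 µH · 13.9 µF) = 10600 rad/s.
ζ = (R/2)·√(C/L) = (10.1/2)·√(13.9 µF/642 µH) = 0.743.
Overshoot: exp(−π·0.743/√(1−0.743²)) = 0.0306, i.e. 3.06%.

%OS ≈ 3.06%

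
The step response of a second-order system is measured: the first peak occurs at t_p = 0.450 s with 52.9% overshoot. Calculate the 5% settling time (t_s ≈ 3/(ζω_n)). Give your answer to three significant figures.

From the overshoot, ζ = −ln(OS)/√(π²+ln²(OS)) = 0.199.
From t_p = π/ω_d, ω_d = π/0.450 = 6.98 rad/s, so ω_n = ω_d/√(1−ζ²) = 7.12 rad/s.
t_s ≈ 3/(ζω_n) = 3/(0.199·7.12) = 2.12 s.

t_s ≈ 2.12 s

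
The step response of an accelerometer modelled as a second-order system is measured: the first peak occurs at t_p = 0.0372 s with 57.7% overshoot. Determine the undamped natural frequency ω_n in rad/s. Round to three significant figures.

ζ from %OS: ζ = |ln 0.577|/√(π²+ln²0.577) = 0.172.
t_p = π/ω_d ⇒ ω_d = 84.5 rad/s; then ω_n = ω_d/√(1−ζ²) = 85.7 rad/s.

ω_n ≈ 85.7 rad/s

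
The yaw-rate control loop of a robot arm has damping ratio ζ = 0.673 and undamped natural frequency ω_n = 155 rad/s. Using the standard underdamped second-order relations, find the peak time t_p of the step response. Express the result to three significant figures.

The damped frequency is ω_d = ω_n√(1−ζ²) = 155·√(1−0.453) = 115 rad/s.
Peak time t_p = π/ω_d = π/115 = 0.0274 s.

t_p ≈ 0.0274 s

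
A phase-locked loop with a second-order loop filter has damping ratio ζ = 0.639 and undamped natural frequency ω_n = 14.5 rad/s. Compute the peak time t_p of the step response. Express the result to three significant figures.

t_p ≈ 0.282 s

The damped frequency is ω_d = ω_n√(1−ζ²) = 14.5·√(1−0.408) = 11.2 rad/s.
Peak time t_p = π/ω_d = π/11.2 = 0.282 s.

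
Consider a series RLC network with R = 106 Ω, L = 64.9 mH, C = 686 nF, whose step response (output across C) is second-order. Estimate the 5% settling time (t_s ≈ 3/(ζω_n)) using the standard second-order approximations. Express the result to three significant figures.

For a series RLC circuit (capacitor voltage as output), ω_n = 1/√(LC) = 1/√(64.9 mH · 686 nF) = 4740 rad/s.
ζ = (R/2)·√(C/L) = (106/2)·√(686 nF/64.9 mH) = 0.172.
t_s ≈ 3/(ζω_n) = 0.00367 s.

t_s ≈ 0.00367 s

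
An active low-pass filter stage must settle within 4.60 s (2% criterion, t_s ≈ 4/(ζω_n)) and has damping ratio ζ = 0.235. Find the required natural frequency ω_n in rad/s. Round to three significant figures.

Rearranging t_s ≈ 4/(ζω_n) gives ω_n = 4/(ζ·t_s) = 4/(0.235 × 4.60) = 3.70 rad/s.

ω_n ≈ 3.70 rad/s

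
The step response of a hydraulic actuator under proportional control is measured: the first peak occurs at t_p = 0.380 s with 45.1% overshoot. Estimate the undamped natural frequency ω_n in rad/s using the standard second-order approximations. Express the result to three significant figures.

ω_n ≈ 8.53 rad/s

From the overshoot, ζ = −ln(OS)/√(π²+ln²(OS)) = 0.246.
t_p = π/ω_d ⇒ ω_d = 8.27 rad/s; then ω_n = ω_d/√(1−ζ²) = 8.53 rad/s.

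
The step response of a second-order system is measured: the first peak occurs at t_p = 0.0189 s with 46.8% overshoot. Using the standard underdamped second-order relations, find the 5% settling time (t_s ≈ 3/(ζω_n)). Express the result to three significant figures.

t_s ≈ 0.0747 s

ζ from %OS: ζ = |ln 0.468|/√(π²+ln²0.468) = 0.235.
From t_p = π/ω_d, ω_d = π/0.0189 = 166 rad/s, so ω_n = ω_d/√(1−ζ²) = 171 rad/s.
t_s ≈ 3/(ζω_n) = 3/(0.235·171) = 0.0747 s.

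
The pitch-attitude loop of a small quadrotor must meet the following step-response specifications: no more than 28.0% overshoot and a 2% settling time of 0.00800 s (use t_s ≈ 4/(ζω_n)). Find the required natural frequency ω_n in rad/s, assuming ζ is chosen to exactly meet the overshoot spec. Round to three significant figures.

ω_n ≈ 1330 rad/s

Inverting the overshoot relation: ζ = |ln 0.280|/√(π² + ln²0.280) = 0.376.
From t_s ≈ 4/(ζω_n): ω_n = 4/(ζ·t_s) = 4/(0.376·0.00800) = 1330 rad/s.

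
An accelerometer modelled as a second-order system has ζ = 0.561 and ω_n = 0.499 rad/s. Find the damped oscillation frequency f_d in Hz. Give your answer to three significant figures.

f_d ≈ 0.0657 Hz

ω_d = ω_n√(1−ζ²) = 0.499·√0.685 = 0.413 rad/s.
f_d = ω_d/(2π) = 0.0657 Hz.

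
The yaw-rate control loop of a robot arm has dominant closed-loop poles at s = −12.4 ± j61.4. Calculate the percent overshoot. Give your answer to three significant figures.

%OS ≈ 53.0%

With σ = 12.4, ω_d = 61.4: ω_n = √(σ²+ω_d²) = 62.6 rad/s, ζ = σ/ω_n = 0.198.
Overshoot: exp(−π·0.198/√(1−0.198²)) = 0.530, i.e. 53.0%.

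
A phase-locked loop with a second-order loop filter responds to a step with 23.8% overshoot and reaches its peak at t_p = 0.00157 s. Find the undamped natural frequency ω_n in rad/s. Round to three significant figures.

ω_n ≈ 2200 rad/s

ζ from %OS: ζ = |ln 0.238|/√(π²+ln²0.238) = 0.416.
From t_p = π/ω_d, ω_d = π/0.00157 = 2000 rad/s, so ω_n = ω_d/√(1−ζ²) = 2200 rad/s.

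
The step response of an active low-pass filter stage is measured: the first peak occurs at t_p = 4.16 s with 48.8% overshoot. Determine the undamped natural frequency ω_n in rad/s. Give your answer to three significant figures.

ω_n ≈ 0.775 rad/s

The overshoot fixes ζ = −ln(OS)/√(π²+ln²(OS)) = 0.223.
From t_p = π/ω_d, ω_d = π/4.16 = 0.755 rad/s, so ω_n = ω_d/√(1−ζ²) = 0.775 rad/s.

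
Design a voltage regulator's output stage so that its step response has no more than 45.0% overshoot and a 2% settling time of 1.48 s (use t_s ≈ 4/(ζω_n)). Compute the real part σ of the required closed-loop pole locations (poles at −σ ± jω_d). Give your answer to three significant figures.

σ ≈ 2.70

The settling-time spec alone fixes σ = ζω_n = 4/t_s = 4/1.48 = 2.70.
(Overshoot then fixes ζ = 0.246 and hence ω_d = σ·√(1−ζ²)/ζ = 10.6 rad/s.)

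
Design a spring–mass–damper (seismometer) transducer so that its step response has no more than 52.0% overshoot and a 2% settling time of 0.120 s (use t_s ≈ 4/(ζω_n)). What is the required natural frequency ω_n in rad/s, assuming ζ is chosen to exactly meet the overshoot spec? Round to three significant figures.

ω_n ≈ 164 rad/s

From %OS = 100·exp(−πζ/√(1−ζ²)), invert to get ζ = −ln(OS)/√(π² + ln²(OS)) with OS = 0.520.
−ln 0.520 = 0.6539, so ζ = 0.6539/√(π² + 0.4276) = 0.204.
From t_s ≈ 4/(ζω_n): ω_n = 4/(ζ·t_s) = 4/(0.204·0.120) = 164 rad/s.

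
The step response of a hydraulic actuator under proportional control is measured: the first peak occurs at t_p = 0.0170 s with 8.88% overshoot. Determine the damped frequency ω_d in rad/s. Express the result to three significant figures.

t_p = π/ω_d, so ω_d = π/0.0170 = 185 rad/s.

ω_d ≈ 185 rad/s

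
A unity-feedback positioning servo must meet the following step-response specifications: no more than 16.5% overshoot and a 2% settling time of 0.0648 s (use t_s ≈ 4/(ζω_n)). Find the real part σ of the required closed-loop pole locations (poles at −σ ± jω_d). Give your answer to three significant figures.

σ ≈ 61.7

The settling-time spec alone fixes σ = ζω_n = 4/t_s = 4/0.0648 = 61.7.
(Overshoot then fixes ζ = 0.498 and hence ω_d = σ·√(1−ζ²)/ζ = 108 rad/s.)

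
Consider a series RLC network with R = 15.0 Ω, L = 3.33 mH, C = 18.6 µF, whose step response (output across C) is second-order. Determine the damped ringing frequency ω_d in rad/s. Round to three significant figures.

For a series RLC circuit (capacitor voltage as output), ω_n = 1/√(LC) = 1/√(3.33 mH · 18.6 µF) = 4020 rad/s.
ζ = (R/2)·√(C/L) = (15.0/2)·√(18.6 µF/3.33 mH) = 0.561.
ω_d = ω_n√(1−ζ²) = 3330 rad/s.

ω_d ≈ 3330 rad/s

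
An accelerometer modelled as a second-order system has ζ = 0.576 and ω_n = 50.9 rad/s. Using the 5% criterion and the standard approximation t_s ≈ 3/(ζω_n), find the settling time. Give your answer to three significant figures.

t_s ≈ 3/(ζω_n) = 3/(0.576 × 50.9) = 0.102 s.

t_s ≈ 0.102 s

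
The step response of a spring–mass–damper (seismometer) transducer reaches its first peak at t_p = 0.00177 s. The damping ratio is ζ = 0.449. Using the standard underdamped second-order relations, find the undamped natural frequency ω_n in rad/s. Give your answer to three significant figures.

ω_n ≈ 1990 rad/s

Peak time t_p = π/ω_d, so ω_d = π/t_p = π/0.00177 = 1770 rad/s.
ω_n = ω_d/√(1−ζ²) = 1770/√0.798 = 1990 rad/s.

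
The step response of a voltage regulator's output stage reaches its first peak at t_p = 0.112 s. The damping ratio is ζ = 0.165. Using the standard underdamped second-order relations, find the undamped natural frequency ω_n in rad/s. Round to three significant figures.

ω_n ≈ 28.4 rad/s

Peak time t_p = π/ω_d, so ω_d = π/t_p = π/0.112 = 28.0 rad/s.
ω_n = ω_d/√(1−ζ²) = 28.0/√0.973 = 28.4 rad/s.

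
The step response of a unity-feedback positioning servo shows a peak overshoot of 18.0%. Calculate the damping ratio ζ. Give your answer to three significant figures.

ζ ≈ 0.479

Inverting the overshoot relation: ζ = |ln 0.180|/√(π² + ln²0.180) = 0.479.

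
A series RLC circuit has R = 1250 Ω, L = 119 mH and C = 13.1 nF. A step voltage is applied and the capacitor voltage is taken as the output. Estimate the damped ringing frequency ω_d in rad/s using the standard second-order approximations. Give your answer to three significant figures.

ω_d ≈ 24800 rad/s

For a series RLC circuit (capacitor voltage as output), ω_n = 1/√(LC) = 1/√(119 mH · 13.1 nF) = 25300 rad/s.
ζ = (R/2)·√(C/L) = (1250/2)·√(13.1 nF/119 mH) = 0.207.
ω_d = 25300·√(1 − 0.207²) = 24800 rad/s.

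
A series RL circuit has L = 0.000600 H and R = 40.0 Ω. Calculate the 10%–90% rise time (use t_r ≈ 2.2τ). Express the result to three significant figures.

τ = L/R = 0.000600/40.0 = 0.0000150 s.
t_r ≈ 2.2τ = 0.0000330 s.

t_r ≈ 0.0000330 s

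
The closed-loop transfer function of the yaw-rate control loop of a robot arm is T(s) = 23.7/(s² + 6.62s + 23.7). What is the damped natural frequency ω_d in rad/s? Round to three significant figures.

Matching coefficients with s² + 2ζω_n s + ω_n² gives ω_n² = 23.7 ⇒ ω_n = 4.87 rad/s, and ζ = 6.62/(2ω_n) = 0.680.
The damped frequency ω_d = ω_n√(1−ζ²) = 3.57 rad/s.

ω_d ≈ 3.57 rad/s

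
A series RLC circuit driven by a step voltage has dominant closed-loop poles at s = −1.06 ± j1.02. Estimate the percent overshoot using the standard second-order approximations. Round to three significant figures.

With σ = 1.06, ω_d = 1.02: ω_n = √(σ²+ω_d²) = 1.47 rad/s, ζ = σ/ω_n = 0.721.
%OS = 100 e^{−πζ/√(1−ζ²)} with ζ = 0.721 gives 3.82%.

%OS ≈ 3.82%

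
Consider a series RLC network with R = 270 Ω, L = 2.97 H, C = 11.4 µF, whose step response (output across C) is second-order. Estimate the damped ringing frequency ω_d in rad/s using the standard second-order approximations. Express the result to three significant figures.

For a series RLC circuit (capacitor voltage as output), ω_n = 1/√(LC) = 1/√(2.97 H · 11.4 µF) = 172 rad/s.
ζ = (R/2)·√(C/L) = (270/2)·√(11.4 µF/2.97 H) = 0.264.
ω_d = ω_n√(1−ζ²) = 166 rad/s.

ω_d ≈ 166 rad/s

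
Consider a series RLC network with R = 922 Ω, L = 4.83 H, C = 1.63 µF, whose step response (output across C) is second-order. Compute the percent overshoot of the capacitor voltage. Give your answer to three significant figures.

For a series RLC circuit (capacitor voltage as output), ω_n = 1/√(LC) = 1/√(4.83 H · 1.63 µF) = 356 rad/s.
ζ = (R/2)·√(C/L) = (922/2)·√(1.63 µF/4.83 H) = 0.268.
Overshoot: exp(−π·0.268/√(1−0.268²)) = 0.418, i.e. 41.8%.

%OS ≈ 41.8%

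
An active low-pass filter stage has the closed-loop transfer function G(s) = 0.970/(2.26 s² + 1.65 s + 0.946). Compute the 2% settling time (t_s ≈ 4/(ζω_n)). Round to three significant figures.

Dividing through by 2.26: denominator becomes s² + 0.7301 s + 0.4186.
So ω_n = √0.4186 = 0.647 rad/s and ζ = 0.7301/(2·0.647) = 0.564.
t_s ≈ 4/(ζω_n) = 11.0 s.

t_s ≈ 11.0 s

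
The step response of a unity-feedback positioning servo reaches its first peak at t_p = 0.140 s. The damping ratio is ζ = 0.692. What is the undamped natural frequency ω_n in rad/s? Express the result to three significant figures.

Peak time t_p = π/ω_d, so ω_d = π/t_p = π/0.140 = 22.4 rad/s.
ω_n = ω_d/√(1−ζ²) = 22.4/√0.521 = 31.1 rad/s.

ω_n ≈ 31.1 rad/s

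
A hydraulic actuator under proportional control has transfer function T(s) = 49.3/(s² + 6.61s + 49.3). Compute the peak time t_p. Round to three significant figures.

Comparing the denominator to s² + 2ζω_n s + ω_n²: ω_n = √49.3 = 7.02 rad/s, and 2ζω_n = 6.61 so ζ = 6.61/(2·7.02) = 0.471.
ω_d = ω_n√(1−ζ²) = 6.19 rad/s. Then t_p = π/ω_d = 0.507 s.

t_p ≈ 0.507 s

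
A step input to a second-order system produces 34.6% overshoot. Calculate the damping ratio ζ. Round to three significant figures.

From %OS = 100·exp(−πζ/√(1−ζ²)), invert to get ζ = −ln(OS)/√(π² + ln²(OS)) with OS = 0.346.
−ln 0.346 = 1.061, so ζ = 1.061/√(π² + 1.126) = 0.320.

ζ ≈ 0.320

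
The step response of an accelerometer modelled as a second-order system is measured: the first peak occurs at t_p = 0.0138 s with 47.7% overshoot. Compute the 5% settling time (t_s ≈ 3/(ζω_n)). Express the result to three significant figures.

ζ from %OS: ζ = |ln 0.477|/√(π²+ln²0.477) = 0.229.
t_p = π/ω_d ⇒ ω_d = 228 rad/s; then ω_n = ω_d/√(1−ζ²) = 234 rad/s.
t_s ≈ 3/(ζω_n) = 3/(0.229·234) = 0.0559 s.

t_s ≈ 0.0559 s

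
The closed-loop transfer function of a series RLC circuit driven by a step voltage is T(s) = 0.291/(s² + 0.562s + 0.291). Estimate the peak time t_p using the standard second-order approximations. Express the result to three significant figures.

t_p ≈ 6.82 s

Comparing the denominator to s² + 2ζω_n s + ω_n²: ω_n = √0.291 = 0.539 rad/s, and 2ζω_n = 0.562 so ζ = 0.562/(2·0.539) = 0.521.
ω_d = ω_n√(1−ζ²) = 0.460 rad/s. Then t_p = π/ω_d = 6.82 s.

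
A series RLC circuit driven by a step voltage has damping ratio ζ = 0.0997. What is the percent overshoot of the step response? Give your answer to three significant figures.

%OS ≈ 73.0%

For an underdamped second-order system, %OS = 100·exp(−πζ/√(1−ζ²)).
πζ/√(1−ζ²) = π·0.0997/√(1−0.00994) = 0.3148, so %OS = 100·e^(−0.3148) = 73.0%.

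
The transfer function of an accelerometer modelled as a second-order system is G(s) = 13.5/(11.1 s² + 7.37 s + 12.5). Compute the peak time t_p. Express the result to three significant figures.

t_p ≈ 3.12 s

Dividing through by 11.1: denominator becomes s² + 0.6640 s + 1.126.
So ω_n = √1.126 = 1.06 rad/s and ζ = 0.6640/(2·1.06) = 0.313.
ω_d = ω_n√(1−ζ²) = 1.01 rad/s. t_p = π/ω_d = 3.12 s.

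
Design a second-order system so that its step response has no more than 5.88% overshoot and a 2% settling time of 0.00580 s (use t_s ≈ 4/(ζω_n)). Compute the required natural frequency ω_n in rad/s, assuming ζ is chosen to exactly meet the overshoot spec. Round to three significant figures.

ω_n ≈ 1030 rad/s

From %OS = 100·exp(−πζ/√(1−ζ²)), invert to get ζ = −ln(OS)/√(π² + ln²(OS)) with OS = 0.0588.
−ln 0.0588 = 2.834, so ζ = 2.834/√(π² + 8.029) = 0.670.
Then ω_n = 4/(ζ t_s) = 4/(0.670 × 0.00580) = 1030 rad/s.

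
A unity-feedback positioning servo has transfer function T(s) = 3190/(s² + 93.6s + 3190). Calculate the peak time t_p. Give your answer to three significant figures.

Comparing the denominator to s² + 2ζω_n s + ω_n²: ω_n = √3190 = 56.5 rad/s, and 2ζω_n = 93.6 so ζ = 93.6/(2·56.5) = 0.829.
The damped frequency ω_d = ω_n√(1−ζ²) = 31.6 rad/s. Then t_p = π/ω_d = 0.0994 s.

t_p ≈ 0.0994 s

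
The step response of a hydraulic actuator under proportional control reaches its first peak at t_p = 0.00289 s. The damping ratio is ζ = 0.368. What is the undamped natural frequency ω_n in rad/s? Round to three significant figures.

ω_n ≈ 1170 rad/s

Peak time t_p = π/ω_d, so ω_d = π/t_p = π/0.00289 = 1090 rad/s.
ω_n = ω_d/√(1−ζ²) = 1090/√0.865 = 1170 rad/s.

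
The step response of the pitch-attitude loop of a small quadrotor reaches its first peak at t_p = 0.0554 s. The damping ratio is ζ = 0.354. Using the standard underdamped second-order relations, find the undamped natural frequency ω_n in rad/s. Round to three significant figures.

ω_n ≈ 60.6 rad/s

Peak time t_p = π/ω_d, so ω_d = π/t_p = π/0.0554 = 56.7 rad/s.
ω_n = ω_d/√(1−ζ²) = 56.7/√0.875 = 60.6 rad/s.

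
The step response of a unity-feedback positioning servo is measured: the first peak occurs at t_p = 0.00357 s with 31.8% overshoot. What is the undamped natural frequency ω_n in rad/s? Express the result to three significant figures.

From the overshoot, ζ = −ln(OS)/√(π²+ln²(OS)) = 0.343.
From t_p = π/ω_d, ω_d = π/0.00357 = 880 rad/s, so ω_n = ω_d/√(1−ζ²) = 937 rad/s.

ω_n ≈ 937 rad/s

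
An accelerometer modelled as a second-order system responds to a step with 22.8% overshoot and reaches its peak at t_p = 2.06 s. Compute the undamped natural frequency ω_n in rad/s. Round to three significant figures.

ω_n ≈ 1.69 rad/s

From the overshoot, ζ = −ln(OS)/√(π²+ln²(OS)) = 0.426.
From t_p = π/ω_d, ω_d = π/2.06 = 1.53 rad/s, so ω_n = ω_d/√(1−ζ²) = 1.69 rad/s.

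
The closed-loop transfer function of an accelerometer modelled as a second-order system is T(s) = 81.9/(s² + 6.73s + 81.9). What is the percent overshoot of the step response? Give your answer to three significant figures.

%OS ≈ 28.4%

Matching coefficients with s² + 2ζω_n s + ω_n² gives ω_n² = 81.9 ⇒ ω_n = 9.05 rad/s, and ζ = 6.73/(2ω_n) = 0.372.
%OS = 100 e^{−πζ/√(1−ζ²)} with ζ = 0.372 gives 28.4%.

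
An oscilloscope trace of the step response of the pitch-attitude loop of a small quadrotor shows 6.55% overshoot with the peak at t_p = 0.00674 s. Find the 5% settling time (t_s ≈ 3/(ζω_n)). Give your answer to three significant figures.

t_s ≈ 0.00742 s

From the overshoot, ζ = −ln(OS)/√(π²+ln²(OS)) = 0.655.
From t_p = π/ω_d, ω_d = π/0.00674 = 466 rad/s, so ω_n = ω_d/√(1−ζ²) = 617 rad/s.
t_s ≈ 3/(ζω_n) = 3/(0.655·617) = 0.00742 s.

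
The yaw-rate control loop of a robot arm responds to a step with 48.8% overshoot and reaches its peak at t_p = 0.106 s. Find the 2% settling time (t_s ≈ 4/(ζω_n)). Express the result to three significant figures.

t_s ≈ 0.591 s

ζ from %OS: ζ = |ln 0.488|/√(π²+ln²0.488) = 0.223.
From t_p = π/ω_d, ω_d = π/0.106 = 29.6 rad/s, so ω_n = ω_d/√(1−ζ²) = 30.4 rad/s.
t_s ≈ 4/(ζω_n) = 4/(0.223·30.4) = 0.591 s.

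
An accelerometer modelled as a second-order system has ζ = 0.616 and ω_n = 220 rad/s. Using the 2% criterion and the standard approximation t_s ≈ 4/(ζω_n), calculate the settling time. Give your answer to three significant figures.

t_s ≈ 4/(ζω_n) = 4/(0.616 × 220) = 0.0295 s.

t_s ≈ 0.0295 s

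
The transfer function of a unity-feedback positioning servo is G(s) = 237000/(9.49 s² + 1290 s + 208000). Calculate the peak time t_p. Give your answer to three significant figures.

Dividing through by 9.49: denominator becomes s² + 135.9 s + 21920.
So ω_n = √21920 = 148 rad/s and ζ = 135.9/(2·148) = 0.459.
The damped frequency ω_d = ω_n√(1−ζ²) = 132 rad/s. t_p = π/ω_d = 0.0239 s.

t_p ≈ 0.0239 s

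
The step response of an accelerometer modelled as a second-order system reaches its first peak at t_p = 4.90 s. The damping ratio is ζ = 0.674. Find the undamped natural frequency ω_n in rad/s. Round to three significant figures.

Peak time t_p = π/ω_d, so ω_d = π/t_p = π/4.90 = 0.641 rad/s.
ω_n = ω_d/√(1−ζ²) = 0.641/√0.546 = 0.868 rad/s.

ω_n ≈ 0.868 rad/s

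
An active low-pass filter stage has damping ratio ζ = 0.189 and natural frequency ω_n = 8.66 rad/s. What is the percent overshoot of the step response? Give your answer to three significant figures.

For an underdamped second-order system, %OS = 100·exp(−πζ/√(1−ζ²)).
πζ/√(1−ζ²) = π·0.189/√(1−0.0357) = 0.6047, so %OS = 100·e^(−0.6047) = 54.6%.

%OS ≈ 54.6%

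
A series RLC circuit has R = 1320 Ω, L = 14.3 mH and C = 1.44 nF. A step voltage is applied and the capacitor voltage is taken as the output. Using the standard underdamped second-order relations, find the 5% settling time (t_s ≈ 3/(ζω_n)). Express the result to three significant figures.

t_s ≈ 0.0000650 s

For a series RLC circuit (capacitor voltage as output), ω_n = 1/√(LC) = 1/√(14.3 mH · 1.44 nF) = 220000 rad/s.
ζ = (R/2)·√(C/L) = (1320/2)·√(1.44 nF/14.3 mH) = 0.209.
t_s ≈ 3/(ζω_n) = 0.0000650 s.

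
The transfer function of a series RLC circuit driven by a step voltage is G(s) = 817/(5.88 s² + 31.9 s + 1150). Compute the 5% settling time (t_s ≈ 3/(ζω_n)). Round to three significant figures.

t_s ≈ 1.11 s

Dividing through by 5.88: denominator becomes s² + 5.425 s + 195.6.
So ω_n = √195.6 = 14.0 rad/s and ζ = 5.425/(2·14.0) = 0.194.
t_s ≈ 3/(ζω_n) = 1.11 s.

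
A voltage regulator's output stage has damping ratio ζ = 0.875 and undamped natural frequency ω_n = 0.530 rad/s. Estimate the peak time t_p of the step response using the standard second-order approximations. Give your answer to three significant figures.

t_p ≈ 12.2 s

The damped frequency is ω_d = ω_n√(1−ζ²) = 0.530·√(1−0.766) = 0.257 rad/s.
Peak time t_p = π/ω_d = π/0.257 = 12.2 s.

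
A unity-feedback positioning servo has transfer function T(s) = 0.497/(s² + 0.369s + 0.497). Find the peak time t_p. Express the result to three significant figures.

Matching coefficients with s² + 2ζω_n s + ω_n² gives ω_n² = 0.497 ⇒ ω_n = 0.705 rad/s, and ζ = 0.369/(2ω_n) = 0.262.
ω_d = 0.705·√(1 − 0.262²) = 0.680 rad/s. Then t_p = π/ω_d = 4.62 s.

t_p ≈ 4.62 s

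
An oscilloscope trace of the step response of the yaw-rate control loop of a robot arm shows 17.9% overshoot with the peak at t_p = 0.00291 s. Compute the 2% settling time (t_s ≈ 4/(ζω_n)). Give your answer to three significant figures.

From the overshoot, ζ = −ln(OS)/√(π²+ln²(OS)) = 0.480.
t_p = π/ω_d ⇒ ω_d = 1080 rad/s; then ω_n = ω_d/√(1−ζ²) = 1230 rad/s.
t_s ≈ 4/(ζω_n) = 4/(0.480·1230) = 0.00677 s.

t_s ≈ 0.00677 s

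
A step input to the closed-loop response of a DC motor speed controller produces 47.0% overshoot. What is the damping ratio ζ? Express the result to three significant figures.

ζ ≈ 0.234

ζ = −ln(OS)/√(π² + (ln OS)²). With OS = 0.470, ln OS = −0.7550 and ζ = 0.7550/3.231 = 0.234.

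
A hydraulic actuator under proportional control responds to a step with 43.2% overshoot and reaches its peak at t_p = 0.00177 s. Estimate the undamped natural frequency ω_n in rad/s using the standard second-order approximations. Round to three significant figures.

The overshoot fixes ζ = −ln(OS)/√(π²+ln²(OS)) = 0.258.
From t_p = π/ω_d, ω_d = π/0.00177 = 1770 rad/s, so ω_n = ω_d/√(1−ζ²) = 1840 rad/s.

ω_n ≈ 1840 rad/s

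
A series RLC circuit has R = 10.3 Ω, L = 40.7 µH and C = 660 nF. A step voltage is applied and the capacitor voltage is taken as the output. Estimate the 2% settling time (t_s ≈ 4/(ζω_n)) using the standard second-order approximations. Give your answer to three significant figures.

t_s ≈ 0.0000316 s

For a series RLC circuit (capacitor voltage as output), ω_n = 1/√(LC) = 1/√(40.7 µH · 660 nF) = 193000 rad/s.
ζ = (R/2)·√(C/L) = (10.3/2)·√(660 nF/40.7 µH) = 0.656.
t_s ≈ 4/(ζω_n) = 0.0000316 s.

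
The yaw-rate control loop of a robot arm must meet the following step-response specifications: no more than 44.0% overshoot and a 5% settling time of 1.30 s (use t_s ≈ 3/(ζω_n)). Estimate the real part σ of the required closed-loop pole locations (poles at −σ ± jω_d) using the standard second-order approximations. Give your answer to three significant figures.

σ ≈ 2.31

The settling-time spec alone fixes σ = ζω_n = 3/t_s = 3/1.30 = 2.31.
(Overshoot then fixes ζ = 0.253 and hence ω_d = σ·√(1−ζ²)/ζ = 8.83 rad/s.)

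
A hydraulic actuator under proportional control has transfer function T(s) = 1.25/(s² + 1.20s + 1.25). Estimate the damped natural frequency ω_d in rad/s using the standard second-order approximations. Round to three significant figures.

ω_d ≈ 0.943 rad/s

Matching coefficients with s² + 2ζω_n s + ω_n² gives ω_n² = 1.25 ⇒ ω_n = 1.12 rad/s, and ζ = 1.20/(2ω_n) = 0.537.
ω_d = 1.12·√(1 − 0.537²) = 0.943 rad/s.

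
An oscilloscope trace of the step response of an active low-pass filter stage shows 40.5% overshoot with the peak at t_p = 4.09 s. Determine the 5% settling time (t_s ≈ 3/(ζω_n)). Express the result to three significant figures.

t_s ≈ 13.6 s

From the overshoot, ζ = −ln(OS)/√(π²+ln²(OS)) = 0.276.
t_p = π/ω_d ⇒ ω_d = 0.768 rad/s; then ω_n = ω_d/√(1−ζ²) = 0.799 rad/s.
t_s ≈ 3/(ζω_n) = 3/(0.276·0.799) = 13.6 s.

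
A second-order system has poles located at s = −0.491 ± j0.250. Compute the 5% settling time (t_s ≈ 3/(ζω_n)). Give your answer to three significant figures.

For poles at −σ ± jω_d, ζω_n = σ = 0.491, so t_s ≈ 3/σ = 6.11 s.

t_s ≈ 6.11 s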